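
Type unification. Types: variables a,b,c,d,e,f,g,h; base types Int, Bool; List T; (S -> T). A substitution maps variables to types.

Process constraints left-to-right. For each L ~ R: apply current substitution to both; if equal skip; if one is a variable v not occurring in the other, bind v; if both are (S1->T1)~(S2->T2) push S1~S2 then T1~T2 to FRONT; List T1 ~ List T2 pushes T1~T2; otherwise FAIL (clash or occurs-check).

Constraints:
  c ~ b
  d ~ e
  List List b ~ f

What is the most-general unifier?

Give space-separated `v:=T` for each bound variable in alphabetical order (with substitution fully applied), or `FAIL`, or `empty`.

Answer: c:=b d:=e f:=List List b

Derivation:
step 1: unify c ~ b  [subst: {-} | 2 pending]
  bind c := b
step 2: unify d ~ e  [subst: {c:=b} | 1 pending]
  bind d := e
step 3: unify List List b ~ f  [subst: {c:=b, d:=e} | 0 pending]
  bind f := List List b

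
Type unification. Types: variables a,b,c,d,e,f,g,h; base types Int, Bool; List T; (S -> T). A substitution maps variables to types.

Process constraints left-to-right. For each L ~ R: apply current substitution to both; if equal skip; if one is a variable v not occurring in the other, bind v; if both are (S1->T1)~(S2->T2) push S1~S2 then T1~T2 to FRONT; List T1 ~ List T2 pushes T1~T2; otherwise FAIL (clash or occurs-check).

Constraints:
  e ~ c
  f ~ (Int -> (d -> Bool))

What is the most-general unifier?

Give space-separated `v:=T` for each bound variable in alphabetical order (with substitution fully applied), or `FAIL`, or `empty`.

step 1: unify e ~ c  [subst: {-} | 1 pending]
  bind e := c
step 2: unify f ~ (Int -> (d -> Bool))  [subst: {e:=c} | 0 pending]
  bind f := (Int -> (d -> Bool))

Answer: e:=c f:=(Int -> (d -> Bool))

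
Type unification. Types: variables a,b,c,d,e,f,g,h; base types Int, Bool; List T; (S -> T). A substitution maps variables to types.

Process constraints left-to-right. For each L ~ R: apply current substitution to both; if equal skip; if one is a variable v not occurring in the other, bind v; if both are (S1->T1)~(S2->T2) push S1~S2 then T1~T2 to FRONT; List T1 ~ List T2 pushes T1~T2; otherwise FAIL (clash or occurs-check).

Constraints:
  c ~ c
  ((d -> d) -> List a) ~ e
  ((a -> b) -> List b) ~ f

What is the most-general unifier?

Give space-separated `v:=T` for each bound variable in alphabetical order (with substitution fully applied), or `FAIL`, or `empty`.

Answer: e:=((d -> d) -> List a) f:=((a -> b) -> List b)

Derivation:
step 1: unify c ~ c  [subst: {-} | 2 pending]
  -> identical, skip
step 2: unify ((d -> d) -> List a) ~ e  [subst: {-} | 1 pending]
  bind e := ((d -> d) -> List a)
step 3: unify ((a -> b) -> List b) ~ f  [subst: {e:=((d -> d) -> List a)} | 0 pending]
  bind f := ((a -> b) -> List b)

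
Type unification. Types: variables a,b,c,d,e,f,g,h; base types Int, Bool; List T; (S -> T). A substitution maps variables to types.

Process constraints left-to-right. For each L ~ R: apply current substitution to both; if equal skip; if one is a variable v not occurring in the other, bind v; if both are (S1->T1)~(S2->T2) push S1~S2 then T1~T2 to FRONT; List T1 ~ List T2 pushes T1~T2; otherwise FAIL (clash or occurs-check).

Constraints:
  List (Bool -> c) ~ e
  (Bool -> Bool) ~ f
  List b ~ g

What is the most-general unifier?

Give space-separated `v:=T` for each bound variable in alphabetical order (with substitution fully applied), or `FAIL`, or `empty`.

Answer: e:=List (Bool -> c) f:=(Bool -> Bool) g:=List b

Derivation:
step 1: unify List (Bool -> c) ~ e  [subst: {-} | 2 pending]
  bind e := List (Bool -> c)
step 2: unify (Bool -> Bool) ~ f  [subst: {e:=List (Bool -> c)} | 1 pending]
  bind f := (Bool -> Bool)
step 3: unify List b ~ g  [subst: {e:=List (Bool -> c), f:=(Bool -> Bool)} | 0 pending]
  bind g := List b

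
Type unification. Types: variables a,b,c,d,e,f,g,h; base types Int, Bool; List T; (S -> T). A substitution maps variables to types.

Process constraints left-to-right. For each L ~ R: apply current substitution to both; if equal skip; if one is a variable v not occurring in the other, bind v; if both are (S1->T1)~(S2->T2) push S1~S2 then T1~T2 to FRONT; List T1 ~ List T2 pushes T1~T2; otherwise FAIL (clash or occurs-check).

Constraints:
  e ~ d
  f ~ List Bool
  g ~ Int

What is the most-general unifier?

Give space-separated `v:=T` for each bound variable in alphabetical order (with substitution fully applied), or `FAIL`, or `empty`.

step 1: unify e ~ d  [subst: {-} | 2 pending]
  bind e := d
step 2: unify f ~ List Bool  [subst: {e:=d} | 1 pending]
  bind f := List Bool
step 3: unify g ~ Int  [subst: {e:=d, f:=List Bool} | 0 pending]
  bind g := Int

Answer: e:=d f:=List Bool g:=Int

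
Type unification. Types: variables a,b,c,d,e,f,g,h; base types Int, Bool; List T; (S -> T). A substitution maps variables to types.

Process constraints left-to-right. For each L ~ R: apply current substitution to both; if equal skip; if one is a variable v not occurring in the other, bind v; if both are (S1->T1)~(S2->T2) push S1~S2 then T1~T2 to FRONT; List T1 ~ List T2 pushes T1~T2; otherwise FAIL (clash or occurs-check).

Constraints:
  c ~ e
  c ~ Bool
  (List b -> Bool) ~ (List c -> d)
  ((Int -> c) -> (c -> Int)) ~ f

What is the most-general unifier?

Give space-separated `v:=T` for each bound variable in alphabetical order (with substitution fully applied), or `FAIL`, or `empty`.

Answer: b:=Bool c:=Bool d:=Bool e:=Bool f:=((Int -> Bool) -> (Bool -> Int))

Derivation:
step 1: unify c ~ e  [subst: {-} | 3 pending]
  bind c := e
step 2: unify e ~ Bool  [subst: {c:=e} | 2 pending]
  bind e := Bool
step 3: unify (List b -> Bool) ~ (List Bool -> d)  [subst: {c:=e, e:=Bool} | 1 pending]
  -> decompose arrow: push List b~List Bool, Bool~d
step 4: unify List b ~ List Bool  [subst: {c:=e, e:=Bool} | 2 pending]
  -> decompose List: push b~Bool
step 5: unify b ~ Bool  [subst: {c:=e, e:=Bool} | 2 pending]
  bind b := Bool
step 6: unify Bool ~ d  [subst: {c:=e, e:=Bool, b:=Bool} | 1 pending]
  bind d := Bool
step 7: unify ((Int -> Bool) -> (Bool -> Int)) ~ f  [subst: {c:=e, e:=Bool, b:=Bool, d:=Bool} | 0 pending]
  bind f := ((Int -> Bool) -> (Bool -> Int))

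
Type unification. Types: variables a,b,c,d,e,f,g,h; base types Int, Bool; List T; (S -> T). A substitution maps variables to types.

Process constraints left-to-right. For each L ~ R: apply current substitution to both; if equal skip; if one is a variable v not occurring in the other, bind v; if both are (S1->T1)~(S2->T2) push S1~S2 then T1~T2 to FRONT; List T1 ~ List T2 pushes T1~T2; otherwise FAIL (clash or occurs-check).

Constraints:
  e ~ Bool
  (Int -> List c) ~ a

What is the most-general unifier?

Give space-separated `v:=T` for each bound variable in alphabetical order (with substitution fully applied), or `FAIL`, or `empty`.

Answer: a:=(Int -> List c) e:=Bool

Derivation:
step 1: unify e ~ Bool  [subst: {-} | 1 pending]
  bind e := Bool
step 2: unify (Int -> List c) ~ a  [subst: {e:=Bool} | 0 pending]
  bind a := (Int -> List c)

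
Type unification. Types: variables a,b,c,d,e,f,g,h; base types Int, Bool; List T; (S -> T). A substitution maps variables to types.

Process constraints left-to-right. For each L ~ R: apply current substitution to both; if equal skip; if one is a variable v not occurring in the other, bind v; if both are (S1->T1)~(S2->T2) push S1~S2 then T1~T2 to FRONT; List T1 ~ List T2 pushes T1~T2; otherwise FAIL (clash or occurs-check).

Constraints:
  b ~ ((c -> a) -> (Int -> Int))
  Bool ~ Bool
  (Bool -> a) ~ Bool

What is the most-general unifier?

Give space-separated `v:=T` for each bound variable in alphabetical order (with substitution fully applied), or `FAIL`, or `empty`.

Answer: FAIL

Derivation:
step 1: unify b ~ ((c -> a) -> (Int -> Int))  [subst: {-} | 2 pending]
  bind b := ((c -> a) -> (Int -> Int))
step 2: unify Bool ~ Bool  [subst: {b:=((c -> a) -> (Int -> Int))} | 1 pending]
  -> identical, skip
step 3: unify (Bool -> a) ~ Bool  [subst: {b:=((c -> a) -> (Int -> Int))} | 0 pending]
  clash: (Bool -> a) vs Bool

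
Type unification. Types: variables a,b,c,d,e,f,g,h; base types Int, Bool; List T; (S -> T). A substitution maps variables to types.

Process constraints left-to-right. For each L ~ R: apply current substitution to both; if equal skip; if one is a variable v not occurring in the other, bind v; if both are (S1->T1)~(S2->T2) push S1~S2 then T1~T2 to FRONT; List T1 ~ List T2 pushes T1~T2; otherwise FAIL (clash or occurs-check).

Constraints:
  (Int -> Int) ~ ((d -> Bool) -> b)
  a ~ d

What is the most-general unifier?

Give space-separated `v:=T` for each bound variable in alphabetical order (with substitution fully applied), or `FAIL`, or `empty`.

step 1: unify (Int -> Int) ~ ((d -> Bool) -> b)  [subst: {-} | 1 pending]
  -> decompose arrow: push Int~(d -> Bool), Int~b
step 2: unify Int ~ (d -> Bool)  [subst: {-} | 2 pending]
  clash: Int vs (d -> Bool)

Answer: FAIL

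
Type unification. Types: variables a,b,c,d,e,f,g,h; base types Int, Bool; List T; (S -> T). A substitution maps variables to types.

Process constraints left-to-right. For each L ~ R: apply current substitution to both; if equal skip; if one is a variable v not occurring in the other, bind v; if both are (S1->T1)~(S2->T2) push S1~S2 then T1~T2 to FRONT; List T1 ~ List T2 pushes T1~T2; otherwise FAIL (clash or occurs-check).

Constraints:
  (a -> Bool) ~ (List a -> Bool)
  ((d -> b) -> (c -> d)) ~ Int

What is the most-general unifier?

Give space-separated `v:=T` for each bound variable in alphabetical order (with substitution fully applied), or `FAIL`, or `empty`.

step 1: unify (a -> Bool) ~ (List a -> Bool)  [subst: {-} | 1 pending]
  -> decompose arrow: push a~List a, Bool~Bool
step 2: unify a ~ List a  [subst: {-} | 2 pending]
  occurs-check fail: a in List a

Answer: FAIL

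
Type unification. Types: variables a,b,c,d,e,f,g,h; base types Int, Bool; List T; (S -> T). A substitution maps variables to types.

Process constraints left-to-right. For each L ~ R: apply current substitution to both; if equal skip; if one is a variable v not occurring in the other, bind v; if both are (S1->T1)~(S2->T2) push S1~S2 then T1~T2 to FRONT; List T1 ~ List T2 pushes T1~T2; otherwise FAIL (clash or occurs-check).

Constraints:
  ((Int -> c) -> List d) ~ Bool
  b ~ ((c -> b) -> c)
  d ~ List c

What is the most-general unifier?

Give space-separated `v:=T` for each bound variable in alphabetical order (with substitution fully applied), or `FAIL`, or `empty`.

Answer: FAIL

Derivation:
step 1: unify ((Int -> c) -> List d) ~ Bool  [subst: {-} | 2 pending]
  clash: ((Int -> c) -> List d) vs Bool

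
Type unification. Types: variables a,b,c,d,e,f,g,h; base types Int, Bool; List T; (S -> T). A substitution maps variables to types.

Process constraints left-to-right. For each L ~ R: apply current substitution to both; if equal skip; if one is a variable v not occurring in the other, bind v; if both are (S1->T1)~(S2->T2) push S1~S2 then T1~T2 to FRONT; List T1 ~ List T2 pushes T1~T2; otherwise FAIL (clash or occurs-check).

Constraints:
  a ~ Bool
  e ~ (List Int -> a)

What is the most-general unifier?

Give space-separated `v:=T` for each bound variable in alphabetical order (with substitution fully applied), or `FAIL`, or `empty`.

step 1: unify a ~ Bool  [subst: {-} | 1 pending]
  bind a := Bool
step 2: unify e ~ (List Int -> Bool)  [subst: {a:=Bool} | 0 pending]
  bind e := (List Int -> Bool)

Answer: a:=Bool e:=(List Int -> Bool)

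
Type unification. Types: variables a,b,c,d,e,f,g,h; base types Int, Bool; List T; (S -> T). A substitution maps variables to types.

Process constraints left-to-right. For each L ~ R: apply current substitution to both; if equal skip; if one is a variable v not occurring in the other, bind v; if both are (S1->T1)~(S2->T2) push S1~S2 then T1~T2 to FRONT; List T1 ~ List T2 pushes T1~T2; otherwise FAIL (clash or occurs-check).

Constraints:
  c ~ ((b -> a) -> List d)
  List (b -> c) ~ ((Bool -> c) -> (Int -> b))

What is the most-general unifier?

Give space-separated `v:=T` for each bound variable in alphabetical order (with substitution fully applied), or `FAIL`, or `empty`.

step 1: unify c ~ ((b -> a) -> List d)  [subst: {-} | 1 pending]
  bind c := ((b -> a) -> List d)
step 2: unify List (b -> ((b -> a) -> List d)) ~ ((Bool -> ((b -> a) -> List d)) -> (Int -> b))  [subst: {c:=((b -> a) -> List d)} | 0 pending]
  clash: List (b -> ((b -> a) -> List d)) vs ((Bool -> ((b -> a) -> List d)) -> (Int -> b))

Answer: FAIL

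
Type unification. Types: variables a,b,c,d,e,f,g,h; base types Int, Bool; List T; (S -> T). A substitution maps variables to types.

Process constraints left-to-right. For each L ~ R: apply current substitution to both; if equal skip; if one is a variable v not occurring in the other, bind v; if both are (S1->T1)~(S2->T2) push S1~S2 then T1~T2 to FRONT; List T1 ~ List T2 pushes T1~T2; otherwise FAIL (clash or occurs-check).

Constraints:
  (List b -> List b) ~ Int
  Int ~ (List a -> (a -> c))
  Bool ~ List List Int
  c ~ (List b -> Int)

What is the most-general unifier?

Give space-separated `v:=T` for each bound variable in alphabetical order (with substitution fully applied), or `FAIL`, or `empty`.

Answer: FAIL

Derivation:
step 1: unify (List b -> List b) ~ Int  [subst: {-} | 3 pending]
  clash: (List b -> List b) vs Int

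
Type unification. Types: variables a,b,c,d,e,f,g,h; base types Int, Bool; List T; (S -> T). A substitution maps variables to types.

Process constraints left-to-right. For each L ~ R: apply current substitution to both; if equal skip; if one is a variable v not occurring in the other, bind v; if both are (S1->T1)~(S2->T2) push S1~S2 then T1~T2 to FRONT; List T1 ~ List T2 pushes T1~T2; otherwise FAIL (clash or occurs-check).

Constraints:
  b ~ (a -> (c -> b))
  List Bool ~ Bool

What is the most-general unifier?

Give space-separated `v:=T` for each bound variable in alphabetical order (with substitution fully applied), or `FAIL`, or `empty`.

Answer: FAIL

Derivation:
step 1: unify b ~ (a -> (c -> b))  [subst: {-} | 1 pending]
  occurs-check fail: b in (a -> (c -> b))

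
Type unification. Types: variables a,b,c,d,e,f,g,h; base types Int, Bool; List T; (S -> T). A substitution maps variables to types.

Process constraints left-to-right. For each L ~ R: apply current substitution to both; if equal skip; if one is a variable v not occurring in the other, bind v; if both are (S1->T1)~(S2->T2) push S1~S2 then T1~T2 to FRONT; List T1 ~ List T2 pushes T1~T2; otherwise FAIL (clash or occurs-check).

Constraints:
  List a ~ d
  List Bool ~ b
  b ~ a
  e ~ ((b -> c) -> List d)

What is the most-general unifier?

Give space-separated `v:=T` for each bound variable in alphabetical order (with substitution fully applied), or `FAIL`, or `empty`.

step 1: unify List a ~ d  [subst: {-} | 3 pending]
  bind d := List a
step 2: unify List Bool ~ b  [subst: {d:=List a} | 2 pending]
  bind b := List Bool
step 3: unify List Bool ~ a  [subst: {d:=List a, b:=List Bool} | 1 pending]
  bind a := List Bool
step 4: unify e ~ ((List Bool -> c) -> List List List Bool)  [subst: {d:=List a, b:=List Bool, a:=List Bool} | 0 pending]
  bind e := ((List Bool -> c) -> List List List Bool)

Answer: a:=List Bool b:=List Bool d:=List List Bool e:=((List Bool -> c) -> List List List Bool)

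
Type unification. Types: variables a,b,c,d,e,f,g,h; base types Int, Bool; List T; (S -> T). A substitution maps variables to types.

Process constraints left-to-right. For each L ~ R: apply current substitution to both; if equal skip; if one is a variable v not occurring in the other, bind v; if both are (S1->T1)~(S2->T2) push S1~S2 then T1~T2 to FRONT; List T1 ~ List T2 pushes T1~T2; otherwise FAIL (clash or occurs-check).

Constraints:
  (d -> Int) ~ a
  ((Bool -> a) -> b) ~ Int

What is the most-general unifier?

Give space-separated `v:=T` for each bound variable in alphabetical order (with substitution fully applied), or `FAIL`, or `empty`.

Answer: FAIL

Derivation:
step 1: unify (d -> Int) ~ a  [subst: {-} | 1 pending]
  bind a := (d -> Int)
step 2: unify ((Bool -> (d -> Int)) -> b) ~ Int  [subst: {a:=(d -> Int)} | 0 pending]
  clash: ((Bool -> (d -> Int)) -> b) vs Int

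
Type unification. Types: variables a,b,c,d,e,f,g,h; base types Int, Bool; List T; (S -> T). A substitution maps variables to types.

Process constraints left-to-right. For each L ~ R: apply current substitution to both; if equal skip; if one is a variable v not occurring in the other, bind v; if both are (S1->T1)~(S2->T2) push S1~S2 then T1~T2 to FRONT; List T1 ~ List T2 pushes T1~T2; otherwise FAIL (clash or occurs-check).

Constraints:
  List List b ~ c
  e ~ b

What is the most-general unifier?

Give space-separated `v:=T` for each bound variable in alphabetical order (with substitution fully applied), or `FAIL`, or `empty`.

step 1: unify List List b ~ c  [subst: {-} | 1 pending]
  bind c := List List b
step 2: unify e ~ b  [subst: {c:=List List b} | 0 pending]
  bind e := b

Answer: c:=List List b e:=b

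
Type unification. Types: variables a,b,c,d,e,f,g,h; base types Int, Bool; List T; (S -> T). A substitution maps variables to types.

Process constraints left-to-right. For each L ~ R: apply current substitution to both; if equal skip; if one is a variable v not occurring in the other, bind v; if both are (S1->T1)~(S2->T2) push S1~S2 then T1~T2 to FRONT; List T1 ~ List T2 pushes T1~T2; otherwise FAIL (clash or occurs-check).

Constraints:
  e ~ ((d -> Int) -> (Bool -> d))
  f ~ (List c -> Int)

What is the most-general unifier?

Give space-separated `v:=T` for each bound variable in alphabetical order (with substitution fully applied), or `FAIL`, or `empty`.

step 1: unify e ~ ((d -> Int) -> (Bool -> d))  [subst: {-} | 1 pending]
  bind e := ((d -> Int) -> (Bool -> d))
step 2: unify f ~ (List c -> Int)  [subst: {e:=((d -> Int) -> (Bool -> d))} | 0 pending]
  bind f := (List c -> Int)

Answer: e:=((d -> Int) -> (Bool -> d)) f:=(List c -> Int)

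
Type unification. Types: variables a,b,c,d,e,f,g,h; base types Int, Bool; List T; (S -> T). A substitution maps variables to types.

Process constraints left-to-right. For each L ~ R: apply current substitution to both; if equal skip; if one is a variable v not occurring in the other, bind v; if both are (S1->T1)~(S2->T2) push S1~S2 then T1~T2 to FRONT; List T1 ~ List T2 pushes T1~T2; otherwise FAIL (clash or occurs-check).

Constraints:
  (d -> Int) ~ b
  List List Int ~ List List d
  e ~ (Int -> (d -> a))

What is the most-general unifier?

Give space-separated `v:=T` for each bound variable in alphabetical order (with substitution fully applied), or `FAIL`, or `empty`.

step 1: unify (d -> Int) ~ b  [subst: {-} | 2 pending]
  bind b := (d -> Int)
step 2: unify List List Int ~ List List d  [subst: {b:=(d -> Int)} | 1 pending]
  -> decompose List: push List Int~List d
step 3: unify List Int ~ List d  [subst: {b:=(d -> Int)} | 1 pending]
  -> decompose List: push Int~d
step 4: unify Int ~ d  [subst: {b:=(d -> Int)} | 1 pending]
  bind d := Int
step 5: unify e ~ (Int -> (Int -> a))  [subst: {b:=(d -> Int), d:=Int} | 0 pending]
  bind e := (Int -> (Int -> a))

Answer: b:=(Int -> Int) d:=Int e:=(Int -> (Int -> a))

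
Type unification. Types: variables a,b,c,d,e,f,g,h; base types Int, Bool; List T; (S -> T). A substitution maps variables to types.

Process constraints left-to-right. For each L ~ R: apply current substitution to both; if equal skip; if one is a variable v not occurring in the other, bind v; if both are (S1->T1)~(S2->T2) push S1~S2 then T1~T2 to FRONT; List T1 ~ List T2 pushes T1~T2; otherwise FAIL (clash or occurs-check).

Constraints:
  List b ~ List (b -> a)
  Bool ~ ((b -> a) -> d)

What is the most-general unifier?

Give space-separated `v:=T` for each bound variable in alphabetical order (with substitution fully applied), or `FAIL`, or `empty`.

Answer: FAIL

Derivation:
step 1: unify List b ~ List (b -> a)  [subst: {-} | 1 pending]
  -> decompose List: push b~(b -> a)
step 2: unify b ~ (b -> a)  [subst: {-} | 1 pending]
  occurs-check fail: b in (b -> a)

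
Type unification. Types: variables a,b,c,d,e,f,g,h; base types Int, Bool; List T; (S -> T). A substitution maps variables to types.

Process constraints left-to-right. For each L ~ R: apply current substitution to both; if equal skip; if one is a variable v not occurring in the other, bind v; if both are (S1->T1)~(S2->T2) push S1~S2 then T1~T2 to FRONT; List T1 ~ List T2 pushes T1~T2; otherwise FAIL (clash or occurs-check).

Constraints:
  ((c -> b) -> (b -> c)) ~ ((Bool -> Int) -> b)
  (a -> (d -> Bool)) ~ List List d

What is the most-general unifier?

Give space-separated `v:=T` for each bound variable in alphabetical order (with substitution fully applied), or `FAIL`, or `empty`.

Answer: FAIL

Derivation:
step 1: unify ((c -> b) -> (b -> c)) ~ ((Bool -> Int) -> b)  [subst: {-} | 1 pending]
  -> decompose arrow: push (c -> b)~(Bool -> Int), (b -> c)~b
step 2: unify (c -> b) ~ (Bool -> Int)  [subst: {-} | 2 pending]
  -> decompose arrow: push c~Bool, b~Int
step 3: unify c ~ Bool  [subst: {-} | 3 pending]
  bind c := Bool
step 4: unify b ~ Int  [subst: {c:=Bool} | 2 pending]
  bind b := Int
step 5: unify (Int -> Bool) ~ Int  [subst: {c:=Bool, b:=Int} | 1 pending]
  clash: (Int -> Bool) vs Int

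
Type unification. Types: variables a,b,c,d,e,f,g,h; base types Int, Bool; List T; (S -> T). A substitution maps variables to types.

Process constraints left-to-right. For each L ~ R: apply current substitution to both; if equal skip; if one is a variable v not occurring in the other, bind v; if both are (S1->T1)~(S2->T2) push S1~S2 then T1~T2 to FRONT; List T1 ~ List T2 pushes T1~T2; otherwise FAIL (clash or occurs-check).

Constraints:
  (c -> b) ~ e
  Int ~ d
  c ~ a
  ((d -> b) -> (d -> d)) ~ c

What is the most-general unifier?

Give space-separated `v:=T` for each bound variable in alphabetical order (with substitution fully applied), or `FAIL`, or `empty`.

step 1: unify (c -> b) ~ e  [subst: {-} | 3 pending]
  bind e := (c -> b)
step 2: unify Int ~ d  [subst: {e:=(c -> b)} | 2 pending]
  bind d := Int
step 3: unify c ~ a  [subst: {e:=(c -> b), d:=Int} | 1 pending]
  bind c := a
step 4: unify ((Int -> b) -> (Int -> Int)) ~ a  [subst: {e:=(c -> b), d:=Int, c:=a} | 0 pending]
  bind a := ((Int -> b) -> (Int -> Int))

Answer: a:=((Int -> b) -> (Int -> Int)) c:=((Int -> b) -> (Int -> Int)) d:=Int e:=(((Int -> b) -> (Int -> Int)) -> b)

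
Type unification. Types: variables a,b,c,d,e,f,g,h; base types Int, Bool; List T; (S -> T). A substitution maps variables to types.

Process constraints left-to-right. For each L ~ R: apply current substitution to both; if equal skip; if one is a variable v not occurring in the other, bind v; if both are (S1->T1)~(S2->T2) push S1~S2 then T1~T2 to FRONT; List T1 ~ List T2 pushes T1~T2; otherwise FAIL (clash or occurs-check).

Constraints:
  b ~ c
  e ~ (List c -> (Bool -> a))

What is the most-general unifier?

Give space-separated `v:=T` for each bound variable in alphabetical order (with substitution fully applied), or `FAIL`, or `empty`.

step 1: unify b ~ c  [subst: {-} | 1 pending]
  bind b := c
step 2: unify e ~ (List c -> (Bool -> a))  [subst: {b:=c} | 0 pending]
  bind e := (List c -> (Bool -> a))

Answer: b:=c e:=(List c -> (Bool -> a))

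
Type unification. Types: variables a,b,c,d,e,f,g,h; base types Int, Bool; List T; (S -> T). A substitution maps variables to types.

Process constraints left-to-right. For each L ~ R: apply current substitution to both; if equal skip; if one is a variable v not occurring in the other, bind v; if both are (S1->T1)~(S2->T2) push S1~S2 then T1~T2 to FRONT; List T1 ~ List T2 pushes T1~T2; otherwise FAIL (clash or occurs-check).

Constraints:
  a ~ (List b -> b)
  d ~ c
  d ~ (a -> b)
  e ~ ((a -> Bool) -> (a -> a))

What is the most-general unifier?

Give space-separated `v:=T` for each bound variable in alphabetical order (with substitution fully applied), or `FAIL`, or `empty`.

Answer: a:=(List b -> b) c:=((List b -> b) -> b) d:=((List b -> b) -> b) e:=(((List b -> b) -> Bool) -> ((List b -> b) -> (List b -> b)))

Derivation:
step 1: unify a ~ (List b -> b)  [subst: {-} | 3 pending]
  bind a := (List b -> b)
step 2: unify d ~ c  [subst: {a:=(List b -> b)} | 2 pending]
  bind d := c
step 3: unify c ~ ((List b -> b) -> b)  [subst: {a:=(List b -> b), d:=c} | 1 pending]
  bind c := ((List b -> b) -> b)
step 4: unify e ~ (((List b -> b) -> Bool) -> ((List b -> b) -> (List b -> b)))  [subst: {a:=(List b -> b), d:=c, c:=((List b -> b) -> b)} | 0 pending]
  bind e := (((List b -> b) -> Bool) -> ((List b -> b) -> (List b -> b)))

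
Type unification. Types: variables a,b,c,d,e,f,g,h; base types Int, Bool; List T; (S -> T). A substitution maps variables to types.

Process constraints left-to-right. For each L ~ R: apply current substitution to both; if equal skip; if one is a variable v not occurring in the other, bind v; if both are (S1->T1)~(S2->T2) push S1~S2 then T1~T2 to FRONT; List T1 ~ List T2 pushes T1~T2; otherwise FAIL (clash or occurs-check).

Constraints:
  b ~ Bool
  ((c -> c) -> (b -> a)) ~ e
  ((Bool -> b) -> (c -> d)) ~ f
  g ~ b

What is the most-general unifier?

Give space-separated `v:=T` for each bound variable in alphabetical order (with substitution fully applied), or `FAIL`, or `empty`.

step 1: unify b ~ Bool  [subst: {-} | 3 pending]
  bind b := Bool
step 2: unify ((c -> c) -> (Bool -> a)) ~ e  [subst: {b:=Bool} | 2 pending]
  bind e := ((c -> c) -> (Bool -> a))
step 3: unify ((Bool -> Bool) -> (c -> d)) ~ f  [subst: {b:=Bool, e:=((c -> c) -> (Bool -> a))} | 1 pending]
  bind f := ((Bool -> Bool) -> (c -> d))
step 4: unify g ~ Bool  [subst: {b:=Bool, e:=((c -> c) -> (Bool -> a)), f:=((Bool -> Bool) -> (c -> d))} | 0 pending]
  bind g := Bool

Answer: b:=Bool e:=((c -> c) -> (Bool -> a)) f:=((Bool -> Bool) -> (c -> d)) g:=Bool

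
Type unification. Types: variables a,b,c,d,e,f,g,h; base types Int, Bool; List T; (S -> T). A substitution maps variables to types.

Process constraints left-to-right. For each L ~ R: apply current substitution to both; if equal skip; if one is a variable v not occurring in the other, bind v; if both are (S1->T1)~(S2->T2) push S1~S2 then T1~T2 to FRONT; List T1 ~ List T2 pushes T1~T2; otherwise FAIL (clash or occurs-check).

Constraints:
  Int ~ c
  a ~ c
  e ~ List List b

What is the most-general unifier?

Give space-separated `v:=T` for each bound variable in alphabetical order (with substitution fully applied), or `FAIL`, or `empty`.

step 1: unify Int ~ c  [subst: {-} | 2 pending]
  bind c := Int
step 2: unify a ~ Int  [subst: {c:=Int} | 1 pending]
  bind a := Int
step 3: unify e ~ List List b  [subst: {c:=Int, a:=Int} | 0 pending]
  bind e := List List b

Answer: a:=Int c:=Int e:=List List b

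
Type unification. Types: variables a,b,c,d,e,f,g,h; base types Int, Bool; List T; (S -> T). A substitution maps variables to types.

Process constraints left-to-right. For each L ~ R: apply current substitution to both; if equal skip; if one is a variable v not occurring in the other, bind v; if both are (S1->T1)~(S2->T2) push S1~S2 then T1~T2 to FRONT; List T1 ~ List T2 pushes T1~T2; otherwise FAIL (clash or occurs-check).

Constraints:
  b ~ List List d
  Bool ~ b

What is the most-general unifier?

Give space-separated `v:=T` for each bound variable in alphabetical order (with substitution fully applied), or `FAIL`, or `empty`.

step 1: unify b ~ List List d  [subst: {-} | 1 pending]
  bind b := List List d
step 2: unify Bool ~ List List d  [subst: {b:=List List d} | 0 pending]
  clash: Bool vs List List d

Answer: FAIL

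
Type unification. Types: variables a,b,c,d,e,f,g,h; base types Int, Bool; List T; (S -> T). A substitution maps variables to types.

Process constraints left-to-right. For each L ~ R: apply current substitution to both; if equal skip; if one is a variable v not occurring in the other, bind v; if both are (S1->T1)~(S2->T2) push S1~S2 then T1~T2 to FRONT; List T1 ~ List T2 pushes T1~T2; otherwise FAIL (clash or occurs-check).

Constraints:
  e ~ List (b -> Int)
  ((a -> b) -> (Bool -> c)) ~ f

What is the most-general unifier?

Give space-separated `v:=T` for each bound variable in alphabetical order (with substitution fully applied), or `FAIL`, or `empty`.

Answer: e:=List (b -> Int) f:=((a -> b) -> (Bool -> c))

Derivation:
step 1: unify e ~ List (b -> Int)  [subst: {-} | 1 pending]
  bind e := List (b -> Int)
step 2: unify ((a -> b) -> (Bool -> c)) ~ f  [subst: {e:=List (b -> Int)} | 0 pending]
  bind f := ((a -> b) -> (Bool -> c))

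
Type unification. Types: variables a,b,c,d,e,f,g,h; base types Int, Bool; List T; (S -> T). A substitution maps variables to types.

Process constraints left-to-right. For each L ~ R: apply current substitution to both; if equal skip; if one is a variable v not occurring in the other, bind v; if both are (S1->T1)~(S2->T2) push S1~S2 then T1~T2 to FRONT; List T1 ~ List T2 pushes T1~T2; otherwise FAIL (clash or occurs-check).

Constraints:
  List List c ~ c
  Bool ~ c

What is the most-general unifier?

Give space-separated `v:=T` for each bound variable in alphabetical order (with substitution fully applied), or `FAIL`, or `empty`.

Answer: FAIL

Derivation:
step 1: unify List List c ~ c  [subst: {-} | 1 pending]
  occurs-check fail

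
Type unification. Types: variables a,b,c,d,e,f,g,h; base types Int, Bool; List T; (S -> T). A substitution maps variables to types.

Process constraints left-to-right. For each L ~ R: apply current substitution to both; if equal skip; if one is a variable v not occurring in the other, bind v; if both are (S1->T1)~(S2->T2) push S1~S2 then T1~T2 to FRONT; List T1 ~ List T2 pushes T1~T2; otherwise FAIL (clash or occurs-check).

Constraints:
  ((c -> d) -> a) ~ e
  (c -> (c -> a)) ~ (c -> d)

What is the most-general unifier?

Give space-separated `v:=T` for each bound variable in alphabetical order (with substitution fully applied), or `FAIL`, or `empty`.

Answer: d:=(c -> a) e:=((c -> (c -> a)) -> a)

Derivation:
step 1: unify ((c -> d) -> a) ~ e  [subst: {-} | 1 pending]
  bind e := ((c -> d) -> a)
step 2: unify (c -> (c -> a)) ~ (c -> d)  [subst: {e:=((c -> d) -> a)} | 0 pending]
  -> decompose arrow: push c~c, (c -> a)~d
step 3: unify c ~ c  [subst: {e:=((c -> d) -> a)} | 1 pending]
  -> identical, skip
step 4: unify (c -> a) ~ d  [subst: {e:=((c -> d) -> a)} | 0 pending]
  bind d := (c -> a)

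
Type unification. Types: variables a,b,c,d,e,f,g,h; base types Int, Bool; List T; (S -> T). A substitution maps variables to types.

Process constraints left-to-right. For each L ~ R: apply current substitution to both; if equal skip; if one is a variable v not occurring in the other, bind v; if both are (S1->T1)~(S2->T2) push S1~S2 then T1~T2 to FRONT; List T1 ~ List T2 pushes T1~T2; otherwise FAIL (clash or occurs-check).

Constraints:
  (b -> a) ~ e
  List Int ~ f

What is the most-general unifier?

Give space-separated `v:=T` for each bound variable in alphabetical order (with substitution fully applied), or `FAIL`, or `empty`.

Answer: e:=(b -> a) f:=List Int

Derivation:
step 1: unify (b -> a) ~ e  [subst: {-} | 1 pending]
  bind e := (b -> a)
step 2: unify List Int ~ f  [subst: {e:=(b -> a)} | 0 pending]
  bind f := List Int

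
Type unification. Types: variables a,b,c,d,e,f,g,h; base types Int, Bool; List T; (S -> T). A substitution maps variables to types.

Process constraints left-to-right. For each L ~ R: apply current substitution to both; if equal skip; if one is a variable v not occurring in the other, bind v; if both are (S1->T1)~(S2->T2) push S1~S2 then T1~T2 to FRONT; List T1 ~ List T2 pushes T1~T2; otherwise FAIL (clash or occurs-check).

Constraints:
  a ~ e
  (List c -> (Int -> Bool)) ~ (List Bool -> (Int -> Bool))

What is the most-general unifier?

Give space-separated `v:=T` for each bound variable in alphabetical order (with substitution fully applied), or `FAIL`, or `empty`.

Answer: a:=e c:=Bool

Derivation:
step 1: unify a ~ e  [subst: {-} | 1 pending]
  bind a := e
step 2: unify (List c -> (Int -> Bool)) ~ (List Bool -> (Int -> Bool))  [subst: {a:=e} | 0 pending]
  -> decompose arrow: push List c~List Bool, (Int -> Bool)~(Int -> Bool)
step 3: unify List c ~ List Bool  [subst: {a:=e} | 1 pending]
  -> decompose List: push c~Bool
step 4: unify c ~ Bool  [subst: {a:=e} | 1 pending]
  bind c := Bool
step 5: unify (Int -> Bool) ~ (Int -> Bool)  [subst: {a:=e, c:=Bool} | 0 pending]
  -> identical, skip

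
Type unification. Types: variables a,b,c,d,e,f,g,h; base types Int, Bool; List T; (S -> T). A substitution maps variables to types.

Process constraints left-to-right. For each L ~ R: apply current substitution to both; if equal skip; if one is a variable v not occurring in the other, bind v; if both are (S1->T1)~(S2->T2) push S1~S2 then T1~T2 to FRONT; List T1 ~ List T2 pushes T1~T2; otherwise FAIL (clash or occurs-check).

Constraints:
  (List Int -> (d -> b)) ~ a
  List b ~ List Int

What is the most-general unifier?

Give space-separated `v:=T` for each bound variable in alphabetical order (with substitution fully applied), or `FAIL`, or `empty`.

step 1: unify (List Int -> (d -> b)) ~ a  [subst: {-} | 1 pending]
  bind a := (List Int -> (d -> b))
step 2: unify List b ~ List Int  [subst: {a:=(List Int -> (d -> b))} | 0 pending]
  -> decompose List: push b~Int
step 3: unify b ~ Int  [subst: {a:=(List Int -> (d -> b))} | 0 pending]
  bind b := Int

Answer: a:=(List Int -> (d -> Int)) b:=Int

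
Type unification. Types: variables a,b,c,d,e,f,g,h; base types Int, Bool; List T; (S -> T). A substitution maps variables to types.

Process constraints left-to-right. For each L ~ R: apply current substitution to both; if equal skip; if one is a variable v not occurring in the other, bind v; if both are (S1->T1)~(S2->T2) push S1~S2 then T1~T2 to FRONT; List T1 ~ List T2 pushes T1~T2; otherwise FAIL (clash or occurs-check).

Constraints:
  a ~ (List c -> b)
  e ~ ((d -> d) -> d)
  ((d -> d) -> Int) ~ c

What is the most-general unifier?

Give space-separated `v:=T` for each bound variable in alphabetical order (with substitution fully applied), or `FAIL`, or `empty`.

step 1: unify a ~ (List c -> b)  [subst: {-} | 2 pending]
  bind a := (List c -> b)
step 2: unify e ~ ((d -> d) -> d)  [subst: {a:=(List c -> b)} | 1 pending]
  bind e := ((d -> d) -> d)
step 3: unify ((d -> d) -> Int) ~ c  [subst: {a:=(List c -> b), e:=((d -> d) -> d)} | 0 pending]
  bind c := ((d -> d) -> Int)

Answer: a:=(List ((d -> d) -> Int) -> b) c:=((d -> d) -> Int) e:=((d -> d) -> d)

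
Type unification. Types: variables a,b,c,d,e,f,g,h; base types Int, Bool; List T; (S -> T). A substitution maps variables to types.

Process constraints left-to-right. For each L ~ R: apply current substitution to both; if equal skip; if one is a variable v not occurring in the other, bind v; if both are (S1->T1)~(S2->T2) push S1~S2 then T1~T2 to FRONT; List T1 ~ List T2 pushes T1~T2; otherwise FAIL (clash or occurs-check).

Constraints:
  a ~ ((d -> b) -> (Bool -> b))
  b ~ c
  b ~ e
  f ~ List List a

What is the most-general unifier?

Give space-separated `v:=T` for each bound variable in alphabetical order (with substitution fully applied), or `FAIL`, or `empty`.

step 1: unify a ~ ((d -> b) -> (Bool -> b))  [subst: {-} | 3 pending]
  bind a := ((d -> b) -> (Bool -> b))
step 2: unify b ~ c  [subst: {a:=((d -> b) -> (Bool -> b))} | 2 pending]
  bind b := c
step 3: unify c ~ e  [subst: {a:=((d -> b) -> (Bool -> b)), b:=c} | 1 pending]
  bind c := e
step 4: unify f ~ List List ((d -> e) -> (Bool -> e))  [subst: {a:=((d -> b) -> (Bool -> b)), b:=c, c:=e} | 0 pending]
  bind f := List List ((d -> e) -> (Bool -> e))

Answer: a:=((d -> e) -> (Bool -> e)) b:=e c:=e f:=List List ((d -> e) -> (Bool -> e))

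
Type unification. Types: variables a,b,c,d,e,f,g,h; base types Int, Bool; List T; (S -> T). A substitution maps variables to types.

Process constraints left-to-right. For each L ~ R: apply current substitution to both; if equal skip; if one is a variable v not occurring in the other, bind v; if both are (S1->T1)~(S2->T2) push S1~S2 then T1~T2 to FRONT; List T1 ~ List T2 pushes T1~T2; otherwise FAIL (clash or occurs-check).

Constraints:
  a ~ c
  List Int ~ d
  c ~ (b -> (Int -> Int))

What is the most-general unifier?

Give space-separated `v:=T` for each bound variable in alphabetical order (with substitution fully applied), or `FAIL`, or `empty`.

Answer: a:=(b -> (Int -> Int)) c:=(b -> (Int -> Int)) d:=List Int

Derivation:
step 1: unify a ~ c  [subst: {-} | 2 pending]
  bind a := c
step 2: unify List Int ~ d  [subst: {a:=c} | 1 pending]
  bind d := List Int
step 3: unify c ~ (b -> (Int -> Int))  [subst: {a:=c, d:=List Int} | 0 pending]
  bind c := (b -> (Int -> Int))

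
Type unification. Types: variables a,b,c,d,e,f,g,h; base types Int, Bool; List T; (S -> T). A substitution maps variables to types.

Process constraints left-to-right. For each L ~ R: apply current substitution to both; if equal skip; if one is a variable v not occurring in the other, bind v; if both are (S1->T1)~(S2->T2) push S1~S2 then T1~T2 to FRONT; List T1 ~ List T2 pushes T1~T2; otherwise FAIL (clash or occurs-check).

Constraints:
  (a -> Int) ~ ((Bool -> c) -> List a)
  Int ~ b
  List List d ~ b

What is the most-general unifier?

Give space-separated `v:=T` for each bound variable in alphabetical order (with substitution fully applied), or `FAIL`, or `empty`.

Answer: FAIL

Derivation:
step 1: unify (a -> Int) ~ ((Bool -> c) -> List a)  [subst: {-} | 2 pending]
  -> decompose arrow: push a~(Bool -> c), Int~List a
step 2: unify a ~ (Bool -> c)  [subst: {-} | 3 pending]
  bind a := (Bool -> c)
step 3: unify Int ~ List (Bool -> c)  [subst: {a:=(Bool -> c)} | 2 pending]
  clash: Int vs List (Bool -> c)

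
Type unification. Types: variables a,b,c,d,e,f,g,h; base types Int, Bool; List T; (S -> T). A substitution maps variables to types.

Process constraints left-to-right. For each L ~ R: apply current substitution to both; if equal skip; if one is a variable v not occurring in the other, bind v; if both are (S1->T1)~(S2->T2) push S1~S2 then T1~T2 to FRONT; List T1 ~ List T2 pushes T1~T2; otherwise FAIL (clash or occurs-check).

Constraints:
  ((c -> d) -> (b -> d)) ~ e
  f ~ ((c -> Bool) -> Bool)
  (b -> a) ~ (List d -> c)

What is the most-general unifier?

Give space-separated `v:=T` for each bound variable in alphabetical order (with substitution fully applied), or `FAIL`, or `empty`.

Answer: a:=c b:=List d e:=((c -> d) -> (List d -> d)) f:=((c -> Bool) -> Bool)

Derivation:
step 1: unify ((c -> d) -> (b -> d)) ~ e  [subst: {-} | 2 pending]
  bind e := ((c -> d) -> (b -> d))
step 2: unify f ~ ((c -> Bool) -> Bool)  [subst: {e:=((c -> d) -> (b -> d))} | 1 pending]
  bind f := ((c -> Bool) -> Bool)
step 3: unify (b -> a) ~ (List d -> c)  [subst: {e:=((c -> d) -> (b -> d)), f:=((c -> Bool) -> Bool)} | 0 pending]
  -> decompose arrow: push b~List d, a~c
step 4: unify b ~ List d  [subst: {e:=((c -> d) -> (b -> d)), f:=((c -> Bool) -> Bool)} | 1 pending]
  bind b := List d
step 5: unify a ~ c  [subst: {e:=((c -> d) -> (b -> d)), f:=((c -> Bool) -> Bool), b:=List d} | 0 pending]
  bind a := c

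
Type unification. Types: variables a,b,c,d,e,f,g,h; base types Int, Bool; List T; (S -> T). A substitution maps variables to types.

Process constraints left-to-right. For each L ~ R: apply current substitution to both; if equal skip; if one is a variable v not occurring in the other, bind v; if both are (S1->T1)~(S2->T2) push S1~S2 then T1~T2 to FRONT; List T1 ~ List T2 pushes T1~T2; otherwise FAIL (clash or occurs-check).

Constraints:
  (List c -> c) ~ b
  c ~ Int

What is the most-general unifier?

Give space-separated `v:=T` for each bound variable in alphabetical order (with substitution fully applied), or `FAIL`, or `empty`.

step 1: unify (List c -> c) ~ b  [subst: {-} | 1 pending]
  bind b := (List c -> c)
step 2: unify c ~ Int  [subst: {b:=(List c -> c)} | 0 pending]
  bind c := Int

Answer: b:=(List Int -> Int) c:=Int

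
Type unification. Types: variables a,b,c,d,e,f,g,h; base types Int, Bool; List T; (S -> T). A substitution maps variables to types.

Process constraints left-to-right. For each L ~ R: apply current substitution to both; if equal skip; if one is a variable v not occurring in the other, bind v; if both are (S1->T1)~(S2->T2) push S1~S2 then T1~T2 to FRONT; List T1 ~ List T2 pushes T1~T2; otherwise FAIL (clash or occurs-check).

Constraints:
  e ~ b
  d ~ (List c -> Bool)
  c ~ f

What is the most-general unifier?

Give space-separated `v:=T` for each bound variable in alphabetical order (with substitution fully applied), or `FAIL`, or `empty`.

Answer: c:=f d:=(List f -> Bool) e:=b

Derivation:
step 1: unify e ~ b  [subst: {-} | 2 pending]
  bind e := b
step 2: unify d ~ (List c -> Bool)  [subst: {e:=b} | 1 pending]
  bind d := (List c -> Bool)
step 3: unify c ~ f  [subst: {e:=b, d:=(List c -> Bool)} | 0 pending]
  bind c := f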